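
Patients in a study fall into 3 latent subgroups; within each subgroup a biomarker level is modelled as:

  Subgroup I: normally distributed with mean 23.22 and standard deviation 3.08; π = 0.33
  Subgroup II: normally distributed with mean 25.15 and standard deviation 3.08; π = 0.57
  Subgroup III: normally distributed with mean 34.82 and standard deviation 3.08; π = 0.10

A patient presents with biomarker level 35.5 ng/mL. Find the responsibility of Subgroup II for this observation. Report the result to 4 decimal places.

The responsibility of component k is w_k f_k(x) divided by Σ_j w_j f_j(x).
Evaluate each component's likelihood at the observed value:
  L_I = (1/(3.08·√(2π)))·exp(−(35.5−23.22)²/(2·3.08²)) = 0.129527·exp(-7.94814) = 4.57644e-05
  L_II = (1/(3.08·√(2π)))·exp(−(35.5−25.15)²/(2·3.08²)) = 0.129527·exp(-5.64611) = 0.000457389
  L_III = (1/(3.08·√(2π)))·exp(−(35.5−34.82)²/(2·3.08²)) = 0.129527·exp(-0.02437) = 0.126408
Unnormalised posteriors:
  w_I·L_I = 0.33 × 4.57644e-05 = 1.51022e-05
  w_II·L_II = 0.57 × 0.000457389 = 0.000260711
  w_III·L_III = 0.10 × 0.126408 = 0.0126408
Marginal: 1.51022e-05 + 0.000260711 + 0.0126408 = 0.0129166
Responsibility of Subgroup II: 0.000260711 / 0.0129166 ≈ 0.0202

0.0202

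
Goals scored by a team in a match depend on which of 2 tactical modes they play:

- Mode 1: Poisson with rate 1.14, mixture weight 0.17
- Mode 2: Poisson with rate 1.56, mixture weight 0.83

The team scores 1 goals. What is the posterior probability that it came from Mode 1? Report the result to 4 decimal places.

0.1855

Posterior ∝ prior × likelihood, so P(k | x) ∝ w_k f_k(x); normalise over all components.
Evaluate each component's likelihood at the observed value:
  f_1 = 0.364594
  f_2 = 0.327812
Prior × likelihood for each component:
  w_1·f_1 = 0.17 × 0.364594 = 0.0619809
  w_2·f_2 = 0.83 × 0.327812 = 0.272084
Marginal: 0.0619809 + 0.272084 = 0.334065
P(Mode 1 | x) = 0.0619809 / 0.334065 ≈ 0.1855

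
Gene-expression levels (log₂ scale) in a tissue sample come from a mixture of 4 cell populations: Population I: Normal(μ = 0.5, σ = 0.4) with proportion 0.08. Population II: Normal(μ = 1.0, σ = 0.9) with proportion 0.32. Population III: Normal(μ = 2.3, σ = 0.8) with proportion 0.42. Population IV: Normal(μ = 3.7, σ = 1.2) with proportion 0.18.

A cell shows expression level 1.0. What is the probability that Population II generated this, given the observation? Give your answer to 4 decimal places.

0.5933

P(component k | x) = w_k·f_k(x) / marginal(x), where marginal(x) = Σ_j w_j·f_j(x).
Evaluate each component's likelihood at the observed value:
  p_I = 0.456623
  p_II = 0.443269
  p_III = 0.133173
  p_IV = 0.0264497
Weight by the priors:
  w_I·p_I = 0.08 × 0.456623 = 0.0365298
  w_II·p_II = 0.32 × 0.443269 = 0.141846
  w_III·p_III = 0.42 × 0.133173 = 0.0559326
  w_IV·p_IV = 0.18 × 0.0264497 = 0.00476095
Denominator: 0.0365298 + 0.141846 + 0.0559326 + 0.00476095 = 0.239069
P(Population II | data) ≈ 0.5933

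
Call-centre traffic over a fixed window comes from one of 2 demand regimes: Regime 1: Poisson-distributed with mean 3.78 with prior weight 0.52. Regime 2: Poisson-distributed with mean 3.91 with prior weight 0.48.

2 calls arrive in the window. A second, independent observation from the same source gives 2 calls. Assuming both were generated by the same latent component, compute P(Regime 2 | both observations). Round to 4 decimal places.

P(component k | x) = π_k·f_k(x) / marginal(x), where marginal(x) = Σ_j π_j·f_j(x).
Since both observations come from the same component, the likelihood for component k is f_k(x₁)·f_k(x₂).
  L_1 = [0.16305] × [0.16305] = 0.0265853
  L_2 = [0.153191] × [0.153191] = 0.0234674
Weight by the priors:
  π_1·L_1 = 0.52 × 0.0265853 = 0.0138243
  π_2·L_2 = 0.48 × 0.0234674 = 0.0112643
Denominator: 0.0138243 + 0.0112643 = 0.0250887
Responsibility of Regime 2: 0.0112643 / 0.0250887 ≈ 0.4490

0.4490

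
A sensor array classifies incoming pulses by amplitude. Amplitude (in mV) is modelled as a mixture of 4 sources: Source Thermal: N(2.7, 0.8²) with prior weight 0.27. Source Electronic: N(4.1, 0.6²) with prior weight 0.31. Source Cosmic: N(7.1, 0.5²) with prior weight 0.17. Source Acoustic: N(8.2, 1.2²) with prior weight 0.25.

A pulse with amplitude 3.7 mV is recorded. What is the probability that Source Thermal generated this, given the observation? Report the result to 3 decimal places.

The responsibility of component k is w_k f_k(x) divided by Σ_j w_j f_j(x).
Normal densities:
  p_Thermal = (1/(0.8·√(2π)))·exp(−(3.7−2.7)²/(2·0.8²)) = 0.498678·exp(-0.78125) = 0.228311
  p_Electronic = (1/(0.6·√(2π)))·exp(−(3.7−4.1)²/(2·0.6²)) = 0.664904·exp(-0.22222) = 0.532413
  p_Cosmic = (1/(0.5·√(2π)))·exp(−(3.7−7.1)²/(2·0.5²)) = 0.797885·exp(-23.12000) = 7.26192e-11
  p_Acoustic = (1/(1.2·√(2π)))·exp(−(3.7−8.2)²/(2·1.2²)) = 0.332452·exp(-7.03125) = 0.00029383
Weight by the priors:
  w_Thermal·p_Thermal = 0.27 × 0.228311 = 0.0616441
  w_Electronic·p_Electronic = 0.31 × 0.532413 = 0.165048
  w_Cosmic·p_Cosmic = 0.17 × 7.26192e-11 = 1.23453e-11
  w_Acoustic·p_Acoustic = 0.25 × 0.00029383 = 7.34574e-05
Denominator: 0.0616441 + 0.165048 + 1.23453e-11 + 7.34574e-05 = 0.226766
P(Source Thermal | data) = 0.0616441 / 0.226766 ≈ 0.272

0.272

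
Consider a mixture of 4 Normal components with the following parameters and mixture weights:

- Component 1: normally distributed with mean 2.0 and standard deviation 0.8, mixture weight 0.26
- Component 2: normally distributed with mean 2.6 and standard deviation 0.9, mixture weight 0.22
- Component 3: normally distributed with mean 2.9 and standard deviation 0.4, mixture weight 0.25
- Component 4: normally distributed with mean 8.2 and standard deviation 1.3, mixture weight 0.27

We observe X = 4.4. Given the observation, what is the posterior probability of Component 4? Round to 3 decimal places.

Posterior ∝ prior × likelihood, so P(k | x) ∝ π_k f_k(x); normalise over all components.
Normal densities:
  f_1 = 0.00553981
  f_2 = 0.05999
  f_3 = 0.000881489
  f_4 = 0.00428133
Prior × likelihood for each component:
  π_1·f_1 = 0.26 × 0.00553981 = 0.00144035
  π_2·f_2 = 0.22 × 0.05999 = 0.0131978
  π_3·f_3 = 0.25 × 0.000881489 = 0.000220372
  π_4·f_4 = 0.27 × 0.00428133 = 0.00115596
Normaliser: 0.00144035 + 0.0131978 + 0.000220372 + 0.00115596 = 0.0160145
P(Component 4 | the observation) ≈ 0.072

0.072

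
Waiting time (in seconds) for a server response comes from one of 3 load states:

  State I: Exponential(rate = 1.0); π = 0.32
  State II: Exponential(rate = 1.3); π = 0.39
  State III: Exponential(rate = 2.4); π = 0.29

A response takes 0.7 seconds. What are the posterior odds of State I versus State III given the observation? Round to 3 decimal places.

1.225

Only the two components matter; the odds are (π_i f_i(x)) / (π_j f_j(x)).
Component likelihoods at x = 0.7 seconds:
  f_I = 0.496585
  f_II = 0.523281
  f_III = 0.447298
Posterior odds = (π_I·f_I) / (π_III·f_III) = (0.32·0.496585) / (0.29·0.447298) = 0.158907 / 0.129716 ≈ 1.225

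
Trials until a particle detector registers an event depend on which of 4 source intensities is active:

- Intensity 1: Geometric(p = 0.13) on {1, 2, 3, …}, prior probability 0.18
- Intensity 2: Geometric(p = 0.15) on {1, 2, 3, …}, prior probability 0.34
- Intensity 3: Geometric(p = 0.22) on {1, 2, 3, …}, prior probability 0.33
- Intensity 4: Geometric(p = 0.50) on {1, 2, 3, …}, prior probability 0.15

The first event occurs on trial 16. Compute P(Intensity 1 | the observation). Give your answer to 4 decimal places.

By Bayes' theorem, P(k | x) = P(Z=k) f_k(x) / Σ_j P(Z=j) f_j(x).
Evaluate each component's likelihood at the observed value:
  f_1 = 0.13·(1−0.13)^15 = 0.13·0.123819 = 0.0160965
  f_2 = 0.15·(1−0.15)^15 = 0.15·0.0873542 = 0.0131031
  f_3 = 0.22·(1−0.22)^15 = 0.22·0.0240668 = 0.0052947
  f_4 = 0.50·(1−0.50)^15 = 0.50·3.05176e-05 = 1.52588e-05
Multiply by the mixture weights:
  P(Z=1)·f_1 = 0.18 × 0.0160965 = 0.00289737
  P(Z=2)·f_2 = 0.34 × 0.0131031 = 0.00445507
  P(Z=3)·f_3 = 0.33 × 0.0052947 = 0.00174725
  P(Z=4)·f_4 = 0.15 × 1.52588e-05 = 2.28882e-06
Marginal: 0.00289737 + 0.00445507 + 0.00174725 + 2.28882e-06 = 0.00910198
Responsibility of Intensity 1: 0.00289737 / 0.00910198 ≈ 0.3183

0.3183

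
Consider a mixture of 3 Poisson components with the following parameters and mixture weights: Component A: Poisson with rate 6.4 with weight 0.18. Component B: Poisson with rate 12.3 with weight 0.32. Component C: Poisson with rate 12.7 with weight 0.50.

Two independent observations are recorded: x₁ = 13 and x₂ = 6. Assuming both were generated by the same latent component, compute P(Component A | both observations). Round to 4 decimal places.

The responsibility of component k is π_k f_k(x) divided by Σ_j π_j f_j(x).
Since both observations come from the same component, the likelihood for component k is f_k(x₁)·f_k(x₂).
  p_A = [0.00806445] × [0.158585] = 0.0012789
  p_B = [0.107811] × [0.0218915] = 0.00236015
  p_C = [0.109554] × [0.0177807] = 0.00194795
Multiply by the mixture weights:
  π_A·p_A = 0.18 × 0.0012789 = 0.000230202
  π_B·p_B = 0.32 × 0.00236015 = 0.000755249
  π_C·p_C = 0.50 × 0.00194795 = 0.000973976
Denominator: 0.000230202 + 0.000755249 + 0.000973976 = 0.00195943
So the posterior for Component A is 0.000230202 / 0.00195943 ≈ 0.1175.

0.1175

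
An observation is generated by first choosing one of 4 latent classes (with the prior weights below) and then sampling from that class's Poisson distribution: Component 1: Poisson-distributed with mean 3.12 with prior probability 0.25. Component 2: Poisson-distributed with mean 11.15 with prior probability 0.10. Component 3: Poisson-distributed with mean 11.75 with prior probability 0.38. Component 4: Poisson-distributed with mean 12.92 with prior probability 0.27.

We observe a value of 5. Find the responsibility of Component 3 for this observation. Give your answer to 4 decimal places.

Posterior ∝ prior × likelihood, so P(k | x) ∝ w_k f_k(x); normalise over all components.
Poisson probabilities:
  f_1 = e^(−3.12)·3.12^5/5! = 0.108791
  f_2 = e^(−11.15)·11.15^5/5! = 0.0206447
  f_3 = e^(−11.75)·11.75^5/5! = 0.0147247
  f_4 = e^(−12.92)·12.92^5/5! = 0.00734593
Unnormalised posteriors:
  w_1·f_1 = 0.25 × 0.108791 = 0.0271977
  w_2·f_2 = 0.10 × 0.0206447 = 0.00206447
  w_3·f_3 = 0.38 × 0.0147247 = 0.0055954
  w_4·f_4 = 0.27 × 0.00734593 = 0.0019834
Sum: 0.0271977 + 0.00206447 + 0.0055954 + 0.0019834 = 0.036841
So the posterior for Component 3 is 0.0055954 / 0.036841 ≈ 0.1519.

0.1519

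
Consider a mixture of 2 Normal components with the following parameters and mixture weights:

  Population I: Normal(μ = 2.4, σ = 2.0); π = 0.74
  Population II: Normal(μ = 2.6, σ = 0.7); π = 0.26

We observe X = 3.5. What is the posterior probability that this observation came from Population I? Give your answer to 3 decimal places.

0.662

Posterior ∝ prior × likelihood, so P(k | x) ∝ w_k f_k(x); normalise over all components.
Component likelihoods at x = 3.5:
  p_I = (1/(2.0·√(2π)))·exp(−(3.5−2.4)²/(2·2.0²)) = 0.199471·exp(-0.15125) = 0.171472
  p_II = (1/(0.7·√(2π)))·exp(−(3.5−2.6)²/(2·0.7²)) = 0.569918·exp(-0.82653) = 0.249376
Weight by the priors:
  w_I·p_I = 0.74 × 0.171472 = 0.126889
  w_II·p_II = 0.26 × 0.249376 = 0.0648377
Marginal: 0.126889 + 0.0648377 = 0.191727
So the posterior for Population I is 0.126889 / 0.191727 ≈ 0.662.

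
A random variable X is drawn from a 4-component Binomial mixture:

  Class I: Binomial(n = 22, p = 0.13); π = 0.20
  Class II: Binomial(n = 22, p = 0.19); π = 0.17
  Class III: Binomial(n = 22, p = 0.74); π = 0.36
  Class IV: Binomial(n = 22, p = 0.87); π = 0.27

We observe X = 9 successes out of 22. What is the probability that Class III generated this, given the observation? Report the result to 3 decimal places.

0.132

P(component k | x) = π_k·f_k(x) / marginal(x), where marginal(x) = Σ_j π_j·f_j(x).
Component likelihoods at x = 9 successes out of 22:
  f_I = 0.000862906
  f_II = 0.0103708
  f_III = 0.000821225
  f_IV = 4.3019e-07
Prior × likelihood for each component:
  π_I·f_I = 0.20 × 0.000862906 = 0.000172581
  π_II·f_II = 0.17 × 0.0103708 = 0.00176303
  π_III·f_III = 0.36 × 0.000821225 = 0.000295641
  π_IV·f_IV = 0.27 × 4.3019e-07 = 1.16151e-07
Evidence: 0.000172581 + 0.00176303 + 0.000295641 + 1.16151e-07 = 0.00223137
Responsibility of Class III: 0.000295641 / 0.00223137 ≈ 0.132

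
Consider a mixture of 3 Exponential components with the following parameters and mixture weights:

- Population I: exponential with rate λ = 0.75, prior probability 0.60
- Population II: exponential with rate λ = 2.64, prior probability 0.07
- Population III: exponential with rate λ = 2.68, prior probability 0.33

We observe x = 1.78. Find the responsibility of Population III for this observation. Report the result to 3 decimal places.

By Bayes' theorem, P(k | x) = π_k f_k(x) / Σ_j π_j f_j(x).
Evaluate each component's likelihood at the observed value:
  f_I = 0.75·e^(−0.75·1.78) = 0.75·e^(−1.3350) = 0.197369
  f_II = 2.64·e^(−2.64·1.78) = 2.64·e^(−4.6992) = 0.0240307
  f_III = 2.68·e^(−2.68·1.78) = 2.68·e^(−4.7704) = 0.0227183
Multiply by the mixture weights:
  π_I·f_I = 0.60 × 0.197369 = 0.118421
  π_II·f_II = 0.07 × 0.0240307 = 0.00168215
  π_III·f_III = 0.33 × 0.0227183 = 0.00749705
Normaliser: 0.118421 + 0.00168215 + 0.00749705 = 0.1276
P(Population III | the observation) = 0.00749705 / 0.1276 ≈ 0.059

0.059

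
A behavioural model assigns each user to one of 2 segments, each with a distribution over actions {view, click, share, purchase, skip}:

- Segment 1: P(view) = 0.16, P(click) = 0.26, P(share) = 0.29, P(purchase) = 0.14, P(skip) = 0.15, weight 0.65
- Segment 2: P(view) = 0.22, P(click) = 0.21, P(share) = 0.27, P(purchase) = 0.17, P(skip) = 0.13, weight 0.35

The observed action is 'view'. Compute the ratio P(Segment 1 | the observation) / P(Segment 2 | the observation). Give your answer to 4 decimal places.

1.3506

Only the two components matter; the odds are (π_i f_i(x)) / (π_j f_j(x)).
Evaluate each component's likelihood at the observed value:
  f_1 = 0.16
  f_2 = 0.22
Posterior odds = (π_1·f_1) / (π_2·f_2) = (0.65·0.16) / (0.35·0.22) = 0.104 / 0.077 ≈ 1.3506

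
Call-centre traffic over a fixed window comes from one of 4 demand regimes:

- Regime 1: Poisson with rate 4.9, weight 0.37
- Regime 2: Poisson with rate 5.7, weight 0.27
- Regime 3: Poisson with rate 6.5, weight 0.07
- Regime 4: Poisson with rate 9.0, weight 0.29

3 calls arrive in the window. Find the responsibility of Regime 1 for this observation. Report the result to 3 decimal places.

P(component k | x) = π_k·f_k(x) / marginal(x), where marginal(x) = Σ_j π_j·f_j(x).
Component likelihoods at x = 3 calls:
  L_1 = e^(−4.9)·4.9^3/3! = 0.146014
  L_2 = e^(−5.7)·5.7^3/3! = 0.103275
  L_3 = e^(−6.5)·6.5^3/3! = 0.0688137
  L_4 = e^(−9.0)·9.0^3/3! = 0.0149943
Multiply by the mixture weights:
  π_1·L_1 = 0.37 × 0.146014 = 0.0540251
  π_2·L_2 = 0.27 × 0.103275 = 0.0278842
  π_3·L_3 = 0.07 × 0.0688137 = 0.00481696
  π_4·L_4 = 0.29 × 0.0149943 = 0.00434834
Denominator: 0.0540251 + 0.0278842 + 0.00481696 + 0.00434834 = 0.0910746
So the posterior for Regime 1 is 0.0540251 / 0.0910746 ≈ 0.593.

0.593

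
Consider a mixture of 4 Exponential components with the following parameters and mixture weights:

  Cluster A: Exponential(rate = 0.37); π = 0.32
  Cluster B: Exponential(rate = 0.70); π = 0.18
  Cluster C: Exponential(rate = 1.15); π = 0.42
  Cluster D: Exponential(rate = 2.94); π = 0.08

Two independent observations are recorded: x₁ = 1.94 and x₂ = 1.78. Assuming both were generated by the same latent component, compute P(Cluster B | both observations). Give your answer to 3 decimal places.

The responsibility of component k is π_k f_k(x) divided by Σ_j π_j f_j(x).
Since both observations come from the same component, the likelihood for component k is f_k(x₁)·f_k(x₂).
  L_A = [0.180495] × [0.191503] = 0.0345653
  L_B = [0.180022] × [0.201357] = 0.0362488
  L_C = [0.123534] × [0.14849] = 0.0183436
  L_D = [0.00980179] × [0.0156891] = 0.000153781
Weight by the priors:
  π_A·L_A = 0.32 × 0.0345653 = 0.0110609
  π_B·L_B = 0.18 × 0.0362488 = 0.00652478
  π_C·L_C = 0.42 × 0.0183436 = 0.0077043
  π_D·L_D = 0.08 × 0.000153781 = 1.23025e-05
Sum: 0.0110609 + 0.00652478 + 0.0077043 + 1.23025e-05 = 0.0253023
P(Cluster B | x) ≈ 0.258

0.258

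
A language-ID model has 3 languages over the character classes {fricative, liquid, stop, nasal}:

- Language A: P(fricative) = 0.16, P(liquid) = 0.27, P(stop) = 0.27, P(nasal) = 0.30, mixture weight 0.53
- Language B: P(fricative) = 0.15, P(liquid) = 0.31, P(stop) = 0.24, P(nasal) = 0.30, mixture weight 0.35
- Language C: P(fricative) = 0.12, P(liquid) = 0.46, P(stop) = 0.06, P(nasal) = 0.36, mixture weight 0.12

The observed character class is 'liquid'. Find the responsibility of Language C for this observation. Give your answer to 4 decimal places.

0.1799

Posterior ∝ prior × likelihood, so P(k | x) ∝ π_k f_k(x); normalise over all components.
Categorical probabilities:
  L_A = P(liquid | comp) = 0.27
  L_B = P(liquid | comp) = 0.31
  L_C = P(liquid | comp) = 0.46
Weight by the priors:
  π_A·L_A = 0.53 × 0.27 = 0.1431
  π_B·L_B = 0.35 × 0.31 = 0.1085
  π_C·L_C = 0.12 × 0.46 = 0.0552
Denominator: 0.1431 + 0.1085 + 0.0552 = 0.3068
So the posterior for Language C is 0.0552 / 0.3068 ≈ 0.1799.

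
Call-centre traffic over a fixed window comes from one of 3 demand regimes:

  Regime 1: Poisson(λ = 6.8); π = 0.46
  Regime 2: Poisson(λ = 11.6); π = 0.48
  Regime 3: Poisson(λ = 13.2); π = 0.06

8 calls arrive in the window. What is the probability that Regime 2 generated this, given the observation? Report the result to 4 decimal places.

By Bayes' theorem, P(k | x) = P(Z=k) f_k(x) / Σ_j P(Z=j) f_j(x).
Component likelihoods at x = 8 calls:
  p_1 = e^(−6.8)·6.8^8/8! = 0.126284
  p_2 = e^(−11.6)·11.6^8/8! = 0.0745294
  p_3 = e^(−13.2)·13.2^8/8! = 0.0423042
Unnormalised posteriors:
  P(Z=1)·p_1 = 0.46 × 0.126284 = 0.0580906
  P(Z=2)·p_2 = 0.48 × 0.0745294 = 0.0357741
  P(Z=3)·p_3 = 0.06 × 0.0423042 = 0.00253825
Denominator: 0.0580906 + 0.0357741 + 0.00253825 = 0.096403
Responsibility of Regime 2: 0.0357741 / 0.096403 ≈ 0.3711

0.3711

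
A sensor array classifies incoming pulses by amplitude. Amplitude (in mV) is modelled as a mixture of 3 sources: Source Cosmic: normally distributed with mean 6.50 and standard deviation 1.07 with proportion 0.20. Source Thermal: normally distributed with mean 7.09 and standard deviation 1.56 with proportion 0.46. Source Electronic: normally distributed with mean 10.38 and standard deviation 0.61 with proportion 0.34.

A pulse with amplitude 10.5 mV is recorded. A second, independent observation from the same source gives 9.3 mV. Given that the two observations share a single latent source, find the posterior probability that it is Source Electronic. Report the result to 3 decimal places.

0.967

P(component k | x) = π_k·f_k(x) / marginal(x), where marginal(x) = Σ_j π_j·f_j(x).
Since both observations come from the same component, the likelihood for component k is f_k(x₁)·f_k(x₂).
  L_Cosmic = [0.000344262] × [0.0121494] = 4.18257e-06
  L_Thermal = [0.0234544] × [0.0937525] = 0.00219891
  L_Electronic = [0.641471] × [0.136427] = 0.0875142
Prior × likelihood for each component:
  π_Cosmic·L_Cosmic = 0.20 × 4.18257e-06 = 8.36515e-07
  π_Thermal·L_Thermal = 0.46 × 0.00219891 = 0.0010115
  π_Electronic·L_Electronic = 0.34 × 0.0875142 = 0.0297548
Sum: 8.36515e-07 + 0.0010115 + 0.0297548 = 0.0307671
P(Source Electronic | x₁, x₂) ≈ 0.967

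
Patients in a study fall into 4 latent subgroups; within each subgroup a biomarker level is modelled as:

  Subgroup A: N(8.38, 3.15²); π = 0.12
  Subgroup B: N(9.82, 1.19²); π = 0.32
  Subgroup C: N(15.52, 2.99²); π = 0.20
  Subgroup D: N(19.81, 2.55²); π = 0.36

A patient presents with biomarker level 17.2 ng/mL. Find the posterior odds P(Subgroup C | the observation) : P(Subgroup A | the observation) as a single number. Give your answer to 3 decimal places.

Posterior odds = (π_i f_i(x)) / (π_j f_j(x)); the normalising sum cancels.
Component likelihoods at x = 17.2 ng/mL:
  p_A = (1/(3.15·√(2π)))·exp(−(17.2−8.38)²/(2·3.15²)) = 0.126648·exp(-3.92000) = 0.00251284
  p_B = (1/(1.19·√(2π)))·exp(−(17.2−9.82)²/(2·1.19²)) = 0.335246·exp(-19.23042) = 1.49175e-09
  p_C = (1/(2.99·√(2π)))·exp(−(17.2−15.52)²/(2·2.99²)) = 0.133426·exp(-0.15785) = 0.113942
  p_D = (1/(2.55·√(2π)))·exp(−(17.2−19.81)²/(2·2.55²)) = 0.156448·exp(-0.52381) = 0.0926582
Posterior odds = (π_C·p_C) / (π_A·p_A) = (0.20·0.113942) / (0.12·0.00251284) = 0.0227885 / 0.000301541 ≈ 75.573

75.573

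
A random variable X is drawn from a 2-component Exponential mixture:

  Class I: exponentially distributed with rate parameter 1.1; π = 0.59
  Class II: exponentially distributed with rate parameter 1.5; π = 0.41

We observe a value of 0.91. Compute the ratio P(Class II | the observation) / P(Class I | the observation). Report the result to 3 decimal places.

Posterior odds = (π_i f_i(x)) / (π_j f_j(x)); the normalising sum cancels.
Evaluate each component's likelihood at the observed value:
  f_I = 1.1·e^(−1.1·0.91) = 1.1·e^(−1.0010) = 0.404263
  f_II = 1.5·e^(−1.5·0.91) = 1.5·e^(−1.3650) = 0.383071
Odds = (0.41/0.59) × (0.383071/0.404263) = 0.694915 × 0.947579 ≈ 0.658

0.658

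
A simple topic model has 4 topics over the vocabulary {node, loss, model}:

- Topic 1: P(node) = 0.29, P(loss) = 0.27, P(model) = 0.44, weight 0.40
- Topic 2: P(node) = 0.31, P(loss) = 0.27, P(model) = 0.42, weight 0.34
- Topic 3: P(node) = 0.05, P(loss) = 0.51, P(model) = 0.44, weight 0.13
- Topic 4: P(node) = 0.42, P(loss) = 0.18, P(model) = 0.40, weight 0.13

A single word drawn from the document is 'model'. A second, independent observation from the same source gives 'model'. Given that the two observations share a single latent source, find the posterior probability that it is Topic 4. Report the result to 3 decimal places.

By Bayes' theorem, P(k | x) = w_k f_k(x) / Σ_j w_j f_j(x).
Since both observations come from the same component, the likelihood for component k is f_k(x₁)·f_k(x₂).
  L_1 = [0.44] × [0.44] = 0.1936
  L_2 = [0.42] × [0.42] = 0.1764
  L_3 = [0.44] × [0.44] = 0.1936
  L_4 = [0.4] × [0.4] = 0.16
Weight by the priors:
  w_1·L_1 = 0.40 × 0.1936 = 0.07744
  w_2·L_2 = 0.34 × 0.1764 = 0.059976
  w_3·L_3 = 0.13 × 0.1936 = 0.025168
  w_4·L_4 = 0.13 × 0.16 = 0.0208
Marginal: 0.07744 + 0.059976 + 0.025168 + 0.0208 = 0.183384
Responsibility of Topic 4: 0.0208 / 0.183384 ≈ 0.113

0.113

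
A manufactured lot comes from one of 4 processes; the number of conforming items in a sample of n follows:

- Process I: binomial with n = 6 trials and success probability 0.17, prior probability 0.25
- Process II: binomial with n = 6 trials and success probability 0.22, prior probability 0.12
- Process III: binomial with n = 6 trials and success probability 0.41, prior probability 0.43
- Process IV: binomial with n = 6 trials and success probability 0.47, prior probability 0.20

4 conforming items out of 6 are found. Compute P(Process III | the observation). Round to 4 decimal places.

0.5805

The responsibility of component k is π_k f_k(x) divided by Σ_j π_j f_j(x).
Evaluate each component's likelihood at the observed value:
  f_I = 0.00863064
  f_II = 0.0213782
  f_III = 0.147547
  f_IV = 0.205605
Prior × likelihood for each component:
  π_I·f_I = 0.25 × 0.00863064 = 0.00215766
  π_II·f_II = 0.12 × 0.0213782 = 0.00256538
  π_III·f_III = 0.43 × 0.147547 = 0.0634453
  π_IV·f_IV = 0.20 × 0.205605 = 0.0411211
Normaliser: 0.00215766 + 0.00256538 + 0.0634453 + 0.0411211 = 0.109289
So the posterior for Process III is 0.0634453 / 0.109289 ≈ 0.5805.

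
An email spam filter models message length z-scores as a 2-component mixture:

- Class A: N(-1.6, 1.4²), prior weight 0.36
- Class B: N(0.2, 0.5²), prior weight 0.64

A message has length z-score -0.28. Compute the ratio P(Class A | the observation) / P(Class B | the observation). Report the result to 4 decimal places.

0.2042

Posterior odds = (π_i f_i(x)) / (π_j f_j(x)); the normalising sum cancels.
Normal densities:
  f_A = (1/(1.4·√(2π)))·exp(−(-0.28−-1.6)²/(2·1.4²)) = 0.284959·exp(-0.44449) = 0.182702
  f_B = (1/(0.5·√(2π)))·exp(−(-0.28−0.2)²/(2·0.5²)) = 0.797885·exp(-0.46080) = 0.503289
0.0657726 / 0.322105 ≈ 0.2042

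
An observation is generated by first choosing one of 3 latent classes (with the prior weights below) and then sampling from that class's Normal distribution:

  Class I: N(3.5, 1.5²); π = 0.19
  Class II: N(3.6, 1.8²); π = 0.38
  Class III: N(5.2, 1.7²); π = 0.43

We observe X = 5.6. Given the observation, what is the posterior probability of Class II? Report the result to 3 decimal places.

Posterior ∝ prior × likelihood, so P(k | x) ∝ π_k f_k(x); normalise over all components.
Evaluate each component's likelihood at the observed value:
  f_I = (1/(1.5·√(2π)))·exp(−(5.6−3.5)²/(2·1.5²)) = 0.265962·exp(-0.98000) = 0.0998183
  f_II = (1/(1.8·√(2π)))·exp(−(5.6−3.6)²/(2·1.8²)) = 0.221635·exp(-0.61728) = 0.119551
  f_III = (1/(1.7·√(2π)))·exp(−(5.6−5.2)²/(2·1.7²)) = 0.234672·exp(-0.02768) = 0.228265
Multiply by the mixture weights:
  π_I·f_I = 0.19 × 0.0998183 = 0.0189655
  π_II·f_II = 0.38 × 0.119551 = 0.0454295
  π_III·f_III = 0.43 × 0.228265 = 0.0981539
Denominator: 0.0189655 + 0.0454295 + 0.0981539 = 0.162549
P(Class II | the observation) ≈ 0.279

0.279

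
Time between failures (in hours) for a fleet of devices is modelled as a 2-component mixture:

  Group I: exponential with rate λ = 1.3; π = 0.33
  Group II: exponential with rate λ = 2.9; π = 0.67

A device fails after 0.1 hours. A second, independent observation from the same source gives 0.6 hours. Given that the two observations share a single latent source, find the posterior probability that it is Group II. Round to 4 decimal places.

Posterior ∝ prior × likelihood, so P(k | x) ∝ π_k f_k(x); normalise over all components.
Since both observations come from the same component, the likelihood for component k is f_k(x₁)·f_k(x₂).
  f_I = [1.3·e^(−1.3·0.1) = 1.3·e^(−0.1300) = 1.14152] × [0.595928] = 0.680266
  f_II = [2.9·e^(−2.9·0.1) = 2.9·e^(−0.2900) = 2.16996] × [0.509009] = 1.10453
Unnormalised posteriors:
  π_I·f_I = 0.33 × 0.680266 = 0.224488
  π_II·f_II = 0.67 × 1.10453 = 0.740036
Evidence: 0.224488 + 0.740036 = 0.964524
Responsibility of Group II: 0.740036 / 0.964524 ≈ 0.7673

0.7673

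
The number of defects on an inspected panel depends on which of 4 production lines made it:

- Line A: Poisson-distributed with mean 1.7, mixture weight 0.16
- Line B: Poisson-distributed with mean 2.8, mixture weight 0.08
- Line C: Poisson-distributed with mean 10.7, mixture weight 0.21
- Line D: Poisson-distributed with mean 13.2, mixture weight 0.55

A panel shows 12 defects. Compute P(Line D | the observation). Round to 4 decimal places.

0.7276

P(component k | x) = π_k·f_k(x) / marginal(x), where marginal(x) = Σ_j π_j·f_j(x).
Evaluate each component's likelihood at the observed value:
  L_A = 2.22203e-07
  L_B = 2.94805e-05
  L_C = 0.106003
  L_D = 0.108109
Weight by the priors:
  π_A·L_A = 0.16 × 2.22203e-07 = 3.55524e-08
  π_B·L_B = 0.08 × 2.94805e-05 = 2.35844e-06
  π_C·L_C = 0.21 × 0.106003 = 0.0222606
  π_D·L_D = 0.55 × 0.108109 = 0.0594601
Evidence: 3.55524e-08 + 2.35844e-06 + 0.0222606 + 0.0594601 = 0.0817231
Responsibility of Line D: 0.0594601 / 0.0817231 ≈ 0.7276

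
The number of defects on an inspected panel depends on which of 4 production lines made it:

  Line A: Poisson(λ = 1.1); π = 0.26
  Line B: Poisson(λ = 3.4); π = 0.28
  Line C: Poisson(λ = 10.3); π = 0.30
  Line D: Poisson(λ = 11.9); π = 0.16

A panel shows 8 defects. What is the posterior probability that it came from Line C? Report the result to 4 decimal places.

0.6791

P(component k | x) = π_k·f_k(x) / marginal(x), where marginal(x) = Σ_j π_j·f_j(x).
Component likelihoods at x = 8 defects:
  f_A = e^(−1.1)·1.1^8/8! = 1.76969e-05
  f_B = e^(−3.4)·3.4^8/8! = 0.0147812
  f_C = e^(−10.3)·10.3^8/8! = 0.105668
  f_D = e^(−11.9)·11.9^8/8! = 0.0677253
Multiply by the mixture weights:
  π_A·f_A = 0.26 × 1.76969e-05 = 4.60119e-06
  π_B·f_B = 0.28 × 0.0147812 = 0.00413873
  π_C·f_C = 0.30 × 0.105668 = 0.0317004
  π_D·f_D = 0.16 × 0.0677253 = 0.010836
Marginal: 4.60119e-06 + 0.00413873 + 0.0317004 + 0.010836 = 0.0466798
P(Line C | 8 defects) = 0.0317004 / 0.0466798 ≈ 0.6791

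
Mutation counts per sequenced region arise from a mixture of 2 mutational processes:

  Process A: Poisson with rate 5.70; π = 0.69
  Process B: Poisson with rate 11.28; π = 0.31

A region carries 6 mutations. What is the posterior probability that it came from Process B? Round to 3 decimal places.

The responsibility of component k is π_k f_k(x) divided by Σ_j π_j f_j(x).
Poisson probabilities:
  f_A = e^(−5.70)·5.70^6/6! = 0.159382
  f_B = e^(−11.28)·11.28^6/6! = 0.0361144
Multiply by the mixture weights:
  π_A·f_A = 0.69 × 0.159382 = 0.109973
  π_B·f_B = 0.31 × 0.0361144 = 0.0111955
Sum: 0.109973 + 0.0111955 = 0.121169
P(Process B | data) ≈ 0.092

0.092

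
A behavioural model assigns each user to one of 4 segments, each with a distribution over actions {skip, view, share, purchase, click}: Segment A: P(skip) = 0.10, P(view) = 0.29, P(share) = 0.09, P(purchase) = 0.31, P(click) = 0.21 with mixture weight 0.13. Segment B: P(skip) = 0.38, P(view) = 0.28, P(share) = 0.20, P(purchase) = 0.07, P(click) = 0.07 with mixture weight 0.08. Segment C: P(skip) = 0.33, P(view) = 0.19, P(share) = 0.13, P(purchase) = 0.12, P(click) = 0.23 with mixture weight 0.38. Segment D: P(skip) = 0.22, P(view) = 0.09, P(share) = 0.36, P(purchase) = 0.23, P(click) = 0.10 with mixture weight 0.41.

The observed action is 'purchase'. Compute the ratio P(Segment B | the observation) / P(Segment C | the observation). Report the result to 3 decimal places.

0.123

The posterior odds equal the prior odds times the likelihood ratio: (π_i/π_j)·(f_i(x)/f_j(x)).
Categorical probabilities:
  p_A = 0.31
  p_B = 0.07
  p_C = 0.12
  p_D = 0.23
Odds = (0.08/0.38) × (0.07/0.12) = 0.210526 × 0.583333 ≈ 0.123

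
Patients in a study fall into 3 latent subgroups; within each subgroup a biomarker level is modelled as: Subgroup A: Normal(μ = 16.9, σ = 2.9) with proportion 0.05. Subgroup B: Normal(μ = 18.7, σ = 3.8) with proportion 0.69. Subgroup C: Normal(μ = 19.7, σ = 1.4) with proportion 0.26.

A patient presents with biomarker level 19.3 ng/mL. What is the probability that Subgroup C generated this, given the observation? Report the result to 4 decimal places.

Posterior ∝ prior × likelihood, so P(k | x) ∝ w_k f_k(x); normalise over all components.
Component likelihoods at x = 19.3 ng/mL:
  p_A = 0.0976761
  p_B = 0.103684
  p_C = 0.273562
Weight by the priors:
  w_A·p_A = 0.05 × 0.0976761 = 0.0048838
  w_B·p_B = 0.69 × 0.103684 = 0.0715421
  w_C·p_C = 0.26 × 0.273562 = 0.0711261
Denominator: 0.0048838 + 0.0715421 + 0.0711261 = 0.147552
P(Subgroup C | data) = 0.0711261 / 0.147552 ≈ 0.4820

0.4820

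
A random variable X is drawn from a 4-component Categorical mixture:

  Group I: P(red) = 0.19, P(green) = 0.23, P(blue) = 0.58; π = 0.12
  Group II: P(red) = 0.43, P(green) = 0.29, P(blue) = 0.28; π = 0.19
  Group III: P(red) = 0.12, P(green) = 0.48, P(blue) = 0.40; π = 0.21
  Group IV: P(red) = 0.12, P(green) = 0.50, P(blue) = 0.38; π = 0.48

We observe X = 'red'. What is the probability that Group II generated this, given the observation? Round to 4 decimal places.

P(component k | x) = π_k·f_k(x) / marginal(x), where marginal(x) = Σ_j π_j·f_j(x).
Categorical probabilities:
  f_I = P(red | comp) = 0.19
  f_II = P(red | comp) = 0.43
  f_III = P(red | comp) = 0.12
  f_IV = P(red | comp) = 0.12
Weight by the priors:
  π_I·f_I = 0.12 × 0.19 = 0.0228
  π_II·f_II = 0.19 × 0.43 = 0.0817
  π_III·f_III = 0.21 × 0.12 = 0.0252
  π_IV·f_IV = 0.48 × 0.12 = 0.0576
Marginal: 0.0228 + 0.0817 + 0.0252 + 0.0576 = 0.1873
P(Group II | data) ≈ 0.4362

0.4362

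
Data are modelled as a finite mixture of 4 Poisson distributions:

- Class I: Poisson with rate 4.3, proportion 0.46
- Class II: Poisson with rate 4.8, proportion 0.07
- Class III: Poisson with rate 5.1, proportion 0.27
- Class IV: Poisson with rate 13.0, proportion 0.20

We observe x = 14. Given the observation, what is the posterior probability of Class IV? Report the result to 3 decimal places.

The responsibility of component k is w_k f_k(x) divided by Σ_j w_j f_j(x).
Component likelihoods at x = 14:
  f_I = 0.000114996
  f_II = 0.000325353
  f_III = 0.000563212
  f_IV = 0.102087
Weight by the priors:
  w_I·f_I = 0.46 × 0.000114996 = 5.28983e-05
  w_II·f_II = 0.07 × 0.000325353 = 2.27747e-05
  w_III·f_III = 0.27 × 0.000563212 = 0.000152067
  w_IV·f_IV = 0.20 × 0.102087 = 0.0204174
Normaliser: 5.28983e-05 + 2.27747e-05 + 0.000152067 + 0.0204174 = 0.0206451
Responsibility of Class IV: 0.0204174 / 0.0206451 ≈ 0.989

0.989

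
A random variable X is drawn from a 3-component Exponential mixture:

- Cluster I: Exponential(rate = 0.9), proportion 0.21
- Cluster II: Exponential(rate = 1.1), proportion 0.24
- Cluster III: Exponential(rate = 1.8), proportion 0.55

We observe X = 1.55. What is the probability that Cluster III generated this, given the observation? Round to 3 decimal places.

0.391

By Bayes' theorem, P(k | x) = w_k f_k(x) / Σ_j w_j f_j(x).
Component likelihoods at x = 1.55:
  f_I = 0.22305
  f_II = 0.19995
  f_III = 0.110558
Multiply by the mixture weights:
  w_I·f_I = 0.21 × 0.22305 = 0.0468404
  w_II·f_II = 0.24 × 0.19995 = 0.0479879
  w_III·f_III = 0.55 × 0.110558 = 0.060807
Marginal: 0.0468404 + 0.0479879 + 0.060807 = 0.155635
P(Cluster III | the observation) = 0.060807 / 0.155635 ≈ 0.391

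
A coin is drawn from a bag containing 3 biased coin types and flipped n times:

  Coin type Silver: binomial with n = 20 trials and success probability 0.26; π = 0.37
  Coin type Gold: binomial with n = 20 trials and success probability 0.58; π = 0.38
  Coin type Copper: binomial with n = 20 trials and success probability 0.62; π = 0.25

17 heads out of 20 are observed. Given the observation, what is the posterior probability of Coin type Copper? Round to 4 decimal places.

By Bayes' theorem, P(k | x) = π_k f_k(x) / Σ_j π_j f_j(x).
Binomial probabilities:
  L_Silver = C(20,17)·0.26^17·0.74^3 = 1140·1.13383e-10·0.405224 = 5.23778e-08
  L_Gold = C(20,17)·0.58^17·0.42^3 = 1140·9.51209e-05·0.074088 = 0.00803394
  L_Copper = C(20,17)·0.62^17·0.38^3 = 1140·0.000295569·0.054872 = 0.018489
Unnormalised posteriors:
  π_Silver·L_Silver = 0.37 × 5.23778e-08 = 1.93798e-08
  π_Gold·L_Gold = 0.38 × 0.00803394 = 0.0030529
  π_Copper·L_Copper = 0.25 × 0.018489 = 0.00462226
Normaliser: 1.93798e-08 + 0.0030529 + 0.00462226 = 0.00767518
P(Coin type Copper | the observation) = 0.00462226 / 0.00767518 ≈ 0.6022

0.6022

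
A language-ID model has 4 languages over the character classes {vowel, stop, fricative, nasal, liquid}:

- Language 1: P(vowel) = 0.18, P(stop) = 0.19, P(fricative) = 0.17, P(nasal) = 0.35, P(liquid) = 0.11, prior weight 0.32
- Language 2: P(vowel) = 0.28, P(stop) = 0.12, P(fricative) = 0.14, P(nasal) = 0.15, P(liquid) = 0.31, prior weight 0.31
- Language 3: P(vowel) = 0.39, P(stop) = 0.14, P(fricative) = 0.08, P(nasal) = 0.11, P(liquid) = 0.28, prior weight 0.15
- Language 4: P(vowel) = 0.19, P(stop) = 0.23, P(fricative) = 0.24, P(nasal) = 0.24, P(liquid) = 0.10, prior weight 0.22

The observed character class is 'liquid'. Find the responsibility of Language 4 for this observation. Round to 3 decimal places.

0.113

The responsibility of component k is w_k f_k(x) divided by Σ_j w_j f_j(x).
Categorical probabilities:
  p_1 = P(liquid | comp) = 0.11
  p_2 = P(liquid | comp) = 0.31
  p_3 = P(liquid | comp) = 0.28
  p_4 = P(liquid | comp) = 0.10
Multiply by the mixture weights:
  w_1·p_1 = 0.32 × 0.11 = 0.0352
  w_2·p_2 = 0.31 × 0.31 = 0.0961
  w_3·p_3 = 0.15 × 0.28 = 0.042
  w_4·p_4 = 0.22 × 0.1 = 0.022
Normaliser: 0.0352 + 0.0961 + 0.042 + 0.022 = 0.1953
So the posterior for Language 4 is 0.022 / 0.1953 ≈ 0.113.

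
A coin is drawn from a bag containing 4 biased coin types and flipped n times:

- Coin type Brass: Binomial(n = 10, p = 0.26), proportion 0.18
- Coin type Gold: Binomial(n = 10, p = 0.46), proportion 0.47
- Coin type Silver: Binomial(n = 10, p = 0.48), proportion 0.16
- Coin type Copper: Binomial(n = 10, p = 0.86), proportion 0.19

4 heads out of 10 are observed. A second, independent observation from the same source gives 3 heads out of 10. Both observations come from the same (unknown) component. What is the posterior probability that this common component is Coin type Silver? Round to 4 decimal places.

Apply Bayes' rule: the posterior for each component is proportional to its prior times its likelihood at x.
Since both observations come from the same component, the likelihood for component k is f_k(x₁)·f_k(x₂).
  f_Brass = [0.157581] × [0.256285] = 0.0403856
  f_Gold = [0.233138] × [0.156391] = 0.0364606
  f_Silver = [0.220396] × [0.136436] = 0.0300699
  f_Copper = [0.000864931] × [8.04587e-05] = 6.95912e-08
Weight by the priors:
  P(Z=Brass)·f_Brass = 0.18 × 0.0403856 = 0.0072694
  P(Z=Gold)·f_Gold = 0.47 × 0.0364606 = 0.0171365
  P(Z=Silver)·f_Silver = 0.16 × 0.0300699 = 0.00481119
  P(Z=Copper)·f_Copper = 0.19 × 6.95912e-08 = 1.32223e-08
Marginal: 0.0072694 + 0.0171365 + 0.00481119 + 1.32223e-08 = 0.0292171
P(Coin type Silver | x) ≈ 0.1647

0.1647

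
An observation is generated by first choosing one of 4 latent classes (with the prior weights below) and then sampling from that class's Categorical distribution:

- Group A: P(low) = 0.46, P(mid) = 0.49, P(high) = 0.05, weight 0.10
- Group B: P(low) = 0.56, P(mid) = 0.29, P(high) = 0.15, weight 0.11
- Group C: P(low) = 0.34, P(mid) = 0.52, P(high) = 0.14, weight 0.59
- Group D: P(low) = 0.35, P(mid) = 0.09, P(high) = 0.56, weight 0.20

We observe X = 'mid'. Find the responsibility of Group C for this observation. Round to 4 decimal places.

0.7562

The responsibility of component k is P(Z=k) f_k(x) divided by Σ_j P(Z=j) f_j(x).
Component likelihoods at x = 'mid':
  f_A = 0.49
  f_B = 0.29
  f_C = 0.52
  f_D = 0.09
Unnormalised posteriors:
  P(Z=A)·f_A = 0.10 × 0.49 = 0.049
  P(Z=B)·f_B = 0.11 × 0.29 = 0.0319
  P(Z=C)·f_C = 0.59 × 0.52 = 0.3068
  P(Z=D)·f_D = 0.20 × 0.09 = 0.018
Denominator: 0.049 + 0.0319 + 0.3068 + 0.018 = 0.4057
So the posterior for Group C is 0.3068 / 0.4057 ≈ 0.7562.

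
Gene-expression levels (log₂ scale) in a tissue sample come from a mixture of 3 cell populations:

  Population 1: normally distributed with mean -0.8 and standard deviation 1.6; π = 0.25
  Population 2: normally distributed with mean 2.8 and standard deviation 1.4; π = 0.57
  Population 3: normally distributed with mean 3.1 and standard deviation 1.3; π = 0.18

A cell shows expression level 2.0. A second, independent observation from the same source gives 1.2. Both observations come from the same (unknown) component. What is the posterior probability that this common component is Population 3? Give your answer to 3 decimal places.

0.156

Apply Bayes' rule: the posterior for each component is proportional to its prior times its likelihood at x.
Since both observations come from the same component, the likelihood for component k is f_k(x₁)·f_k(x₂).
  p_1 = [0.0539233] × [0.114156] = 0.00615565
  p_2 = [0.242034] × [0.148307] = 0.0358953
  p_3 = [0.214533] × [0.105468] = 0.0226263
Prior × likelihood for each component:
  w_1·p_1 = 0.25 × 0.00615565 = 0.00153891
  w_2·p_2 = 0.57 × 0.0358953 = 0.0204603
  w_3·p_3 = 0.18 × 0.0226263 = 0.00407274
Evidence: 0.00153891 + 0.0204603 + 0.00407274 = 0.026072
P(Population 3 | data) ≈ 0.156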